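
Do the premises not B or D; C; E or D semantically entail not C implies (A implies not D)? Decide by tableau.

Initial set: {(not B or D); C; (E or D); not (not C implies (A implies not D))}.
not (not C implies (A implies not D)): α-rule — add not C, not (A implies not D).
× closes — contains both C and not C.
All 1 branch closes.
Every branch closed, so the premises entail the conclusion.

Yes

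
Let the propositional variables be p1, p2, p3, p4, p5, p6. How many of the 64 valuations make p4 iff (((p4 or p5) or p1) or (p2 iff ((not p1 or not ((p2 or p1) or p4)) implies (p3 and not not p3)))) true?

Initial set: {T (p4 iff (((p4 or p5) or p1) or (p2 iff ((not p1 or not ((p2 or p1) or p4)) implies (p3 and not not p3)))))}.
T (p4 iff (((p4 or p5) or p1) or (p2 iff ((not p1 or not ((p2 or p1) or p4)) implies (p3 and not not p3))))): β-rule — branch into T p4, T (((p4 or p5) or p1) or (p2 iff ((not p1 or not ((p2 or p1) or p4)) implies (p3 and not not p3))))  //  F p4, F (((p4 or p5) or p1) or (p2 iff ((not p1 or not ((p2 or p1) or p4)) implies (p3 and not not p3)))).
  branch 1 (add T p4, T (((p4 or p5) or p1) or (p2 iff ((not p1 or not ((p2 or p1) or p4)) implies (p3 and not not p3))))):
    T (((p4 or p5) or p1) or (p2 iff ((not p1 or not ((p2 or p1) or p4)) implies (p3 and not not p3)))): β-rule — branch into T ((p4 or p5) or p1)  //  T (p2 iff ((not p1 or not ((p2 or p1) or p4)) implies (p3 and not not p3))).
      branch 1.1 (add T ((p4 or p5) or p1)):
        T ((p4 or p5) or p1): β-rule — branch into T (p4 or p5)  //  T p1.
          branch 1.1.1 (add T (p4 or p5)):
            T (p4 or p5): β-rule — branch into T p4  //  T p5.
              branch 1.1.1.1 (add T p4):
                ○ open, literals {p4=T}.
              branch 1.1.1.2 (add T p5):
                ○ open, literals {p4=T, p5=T}.
          branch 1.1.2 (add T p1):
            ○ open, literals {p1=T, p4=T}.
      branch 1.2 (add T (p2 iff ((not p1 or not ((p2 or p1) or p4)) implies (p3 and not not p3)))):
        T (p2 iff ((not p1 or not ((p2 or p1) or p4)) implies (p3 and not not p3))): β-rule — branch into T p2, T ((not p1 or not ((p2 or p1) or p4)) implies (p3 and not not p3))  //  F p2, F ((not p1 or not ((p2 or p1) or p4)) implies (p3 and not not p3)).
          branch 1.2.1 (add T p2, T ((not p1 or not ((p2 or p1) or p4)) implies (p3 and not not p3))):
            T ((not p1 or not ((p2 or p1) or p4)) implies (p3 and not not p3)): β-rule — branch into F (not p1 or not ((p2 or p1) or p4))  //  T (p3 and not not p3).
              branch 1.2.1.1 (add F (not p1 or not ((p2 or p1) or p4))):
                F (not p1 or not ((p2 or p1) or p4)): α-rule — add F not p1, F not ((p2 or p1) or p4).
                F not ((p2 or p1) or p4): β-rule — branch into T (p2 or p1)  //  T p4.
                  branch 1.2.1.1.1 (add T (p2 or p1)):
                    T (p2 or p1): β-rule — branch into T p2  //  T p1.
                      branch 1.2.1.1.1.1 (add T p2):
                        ○ open, literals {p1=T, p2=T, p4=T}.
                      branch 1.2.1.1.1.2 (add T p1):
                        ○ open, literals {p1=T, p2=T, p4=T}.
                  branch 1.2.1.1.2 (add T p4):
                    ○ open, literals {p1=T, p2=T, p4=T}.
              branch 1.2.1.2 (add T (p3 and not not p3)):
                T (p3 and not not p3): α-rule — add T p3, T not not p3.
                T not not p3: drop double negation, giving T p3.
                ○ open, literals {p2=T, p3=T, p4=T}.
          branch 1.2.2 (add F p2, F ((not p1 or not ((p2 or p1) or p4)) implies (p3 and not not p3))):
            F ((not p1 or not ((p2 or p1) or p4)) implies (p3 and not not p3)): α-rule — add T (not p1 or not ((p2 or p1) or p4)), F (p3 and not not p3).
            T (not p1 or not ((p2 or p1) or p4)): β-rule — branch into T not p1  //  T not ((p2 or p1) or p4).
              branch 1.2.2.1 (add T not p1):
                F (p3 and not not p3): β-rule — branch into F p3  //  F not not p3.
                  branch 1.2.2.1.1 (add F p3):
                    ○ open, literals {p1=F, p2=F, p3=F, p4=T}.
                  branch 1.2.2.1.2 (add F not not p3):
                    F not not p3: drop double negation, giving F p3.
                    ○ open, literals {p1=F, p2=F, p3=F, p4=T}.
              branch 1.2.2.2 (add T not ((p2 or p1) or p4)):
                T not ((p2 or p1) or p4): α-rule — add F (p2 or p1), F p4.
                × closes — contains both p4 and not p4.
  branch 2 (add F p4, F (((p4 or p5) or p1) or (p2 iff ((not p1 or not ((p2 or p1) or p4)) implies (p3 and not not p3))))):
    F (((p4 or p5) or p1) or (p2 iff ((not p1 or not ((p2 or p1) or p4)) implies (p3 and not not p3)))): α-rule — add F ((p4 or p5) or p1), F (p2 iff ((not p1 or not ((p2 or p1) or p4)) implies (p3 and not not p3))).
    F ((p4 or p5) or p1): α-rule — add F (p4 or p5), F p1.
    F (p4 or p5): α-rule — add F p4, F p5.
    F (p2 iff ((not p1 or not ((p2 or p1) or p4)) implies (p3 and not not p3))): β-rule — branch into T p2, F ((not p1 or not ((p2 or p1) or p4)) implies (p3 and not not p3))  //  F p2, T ((not p1 or not ((p2 or p1) or p4)) implies (p3 and not not p3)).
      branch 2.1 (add T p2, F ((not p1 or not ((p2 or p1) or p4)) implies (p3 and not not p3))):
        F ((not p1 or not ((p2 or p1) or p4)) implies (p3 and not not p3)): α-rule — add T (not p1 or not ((p2 or p1) or p4)), F (p3 and not not p3).
        T (not p1 or not ((p2 or p1) or p4)): β-rule — branch into T not p1  //  T not ((p2 or p1) or p4).
          branch 2.1.1 (add T not p1):
            F (p3 and not not p3): β-rule — branch into F p3  //  F not not p3.
              branch 2.1.1.1 (add F p3):
                ○ open, literals {p1=F, p2=T, p3=F, p4=F, p5=F}.
              branch 2.1.1.2 (add F not not p3):
                F not not p3: drop double negation, giving F p3.
                ○ open, literals {p1=F, p2=T, p3=F, p4=F, p5=F}.
          branch 2.1.2 (add T not ((p2 or p1) or p4)):
            T not ((p2 or p1) or p4): α-rule — add F (p2 or p1), F p4.
            F (p2 or p1): α-rule — add F p2, F p1.
            × closes — contains both p2 and not p2.
      branch 2.2 (add F p2, T ((not p1 or not ((p2 or p1) or p4)) implies (p3 and not not p3))):
        T ((not p1 or not ((p2 or p1) or p4)) implies (p3 and not not p3)): β-rule — branch into F (not p1 or not ((p2 or p1) or p4))  //  T (p3 and not not p3).
          branch 2.2.1 (add F (not p1 or not ((p2 or p1) or p4))):
            F (not p1 or not ((p2 or p1) or p4)): α-rule — add F not p1, F not ((p2 or p1) or p4).
            × closes — contains both p1 and not p1.
          branch 2.2.2 (add T (p3 and not not p3)):
            T (p3 and not not p3): α-rule — add T p3, T not not p3.
            T not not p3: drop double negation, giving T p3.
            ○ open, literals {p1=F, p2=F, p3=T, p4=F, p5=F}.
3 branches closed, 12 open.
Each open branch fixes some atoms; the unmentioned ones are free. Counting distinct full assignments: branch {p4=T} (p1, p2, p3, p5, p6) contributes 32 new; branch {p4=T, p5=T} (p1, p2, p3, p6) contributes 0 new; branch {p1=T, p4=T} (p2, p3, p5, p6) contributes 0 new; branch {p1=T, p2=T, p4=T} (p3, p5, p6) contributes 0 new; branch {p1=T, p2=T, p4=T} (p3, p5, p6) contributes 0 new; branch {p1=T, p2=T, p4=T} (p3, p5, p6) contributes 0 new; branch {p2=T, p3=T, p4=T} (p1, p5, p6) contributes 0 new; branch {p1=F, p2=F, p3=F, p4=T} (p5, p6) contributes 0 new; branch {p1=F, p2=F, p3=F, p4=T} (p5, p6) contributes 0 new; branch {p1=F, p2=T, p3=F, p4=F, p5=F} (p6) contributes 2 new; branch {p1=F, p2=T, p3=F, p4=F, p5=F} (p6) contributes 0 new; branch {p1=F, p2=F, p3=T, p4=F, p5=F} (p6) contributes 2 new. Total: 36.

36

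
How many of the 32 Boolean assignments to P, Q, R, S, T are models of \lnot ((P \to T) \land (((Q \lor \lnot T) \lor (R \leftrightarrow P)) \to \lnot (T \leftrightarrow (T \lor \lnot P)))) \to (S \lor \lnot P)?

25

Initial set: {(\lnot ((P \to T) \land (((Q \lor \lnot T) \lor (R \leftrightarrow P)) \to \lnot (T \leftrightarrow (T \lor \lnot P)))) \to (S \lor \lnot P))}.
(\lnot ((P \to T) \land (((Q \lor \lnot T) \lor (R \leftrightarrow P)) \to \lnot (T \leftrightarrow (T \lor \lnot P)))) \to (S \lor \lnot P)): β-rule — branch into \lnot \lnot ((P \to T) \land (((Q \lor \lnot T) \lor (R \leftrightarrow P)) \to \lnot (T \leftrightarrow (T \lor \lnot P))))  //  (S \lor \lnot P).
  branch 1 (add \lnot \lnot ((P \to T) \land (((Q \lor \lnot T) \lor (R \leftrightarrow P)) \to \lnot (T \leftrightarrow (T \lor \lnot P))))):
    \lnot \lnot ((P \to T) \land (((Q \lor \lnot T) \lor (R \leftrightarrow P)) \to \lnot (T \leftrightarrow (T \lor \lnot P)))): α-rule — add (P \to T), (((Q \lor \lnot T) \lor (R \leftrightarrow P)) \to \lnot (T \leftrightarrow (T \lor \lnot P))).
    (P \to T): β-rule — branch into \lnot P  //  T.
      branch 1.1 (add \lnot P):
        (((Q \lor \lnot T) \lor (R \leftrightarrow P)) \to \lnot (T \leftrightarrow (T \lor \lnot P))): β-rule — branch into \lnot ((Q \lor \lnot T) \lor (R \leftrightarrow P))  //  \lnot (T \leftrightarrow (T \lor \lnot P)).
          branch 1.1.1 (add \lnot ((Q \lor \lnot T) \lor (R \leftrightarrow P))):
            \lnot ((Q \lor \lnot T) \lor (R \leftrightarrow P)): α-rule — add \lnot (Q \lor \lnot T), \lnot (R \leftrightarrow P).
            \lnot (Q \lor \lnot T): α-rule — add \lnot Q, \lnot \lnot T.
            \lnot (R \leftrightarrow P): β-rule — branch into R, \lnot P  //  \lnot R, P.
              branch 1.1.1.1 (add R, \lnot P):
                ○ open, literals {P=false, Q=false, R=true, T=true}.
              branch 1.1.1.2 (add \lnot R, P):
                × closes — contains both P and \lnot P.
          branch 1.1.2 (add \lnot (T \leftrightarrow (T \lor \lnot P))):
            \lnot (T \leftrightarrow (T \lor \lnot P)): β-rule — branch into T, \lnot (T \lor \lnot P)  //  \lnot T, (T \lor \lnot P).
              branch 1.1.2.1 (add T, \lnot (T \lor \lnot P)):
                \lnot (T \lor \lnot P): α-rule — add \lnot T, \lnot \lnot P.
                × closes — contains both T and \lnot T.
              branch 1.1.2.2 (add \lnot T, (T \lor \lnot P)):
                (T \lor \lnot P): β-rule — branch into T  //  \lnot P.
                  branch 1.1.2.2.1 (add T):
                    × closes — contains both T and \lnot T.
                  branch 1.1.2.2.2 (add \lnot P):
                    ○ open, literals {P=false, T=false}.
      branch 1.2 (add T):
        (((Q \lor \lnot T) \lor (R \leftrightarrow P)) \to \lnot (T \leftrightarrow (T \lor \lnot P))): β-rule — branch into \lnot ((Q \lor \lnot T) \lor (R \leftrightarrow P))  //  \lnot (T \leftrightarrow (T \lor \lnot P)).
          branch 1.2.1 (add \lnot ((Q \lor \lnot T) \lor (R \leftrightarrow P))):
            \lnot ((Q \lor \lnot T) \lor (R \leftrightarrow P)): α-rule — add \lnot (Q \lor \lnot T), \lnot (R \leftrightarrow P).
            \lnot (Q \lor \lnot T): α-rule — add \lnot Q, \lnot \lnot T.
            \lnot (R \leftrightarrow P): β-rule — branch into R, \lnot P  //  \lnot R, P.
              branch 1.2.1.1 (add R, \lnot P):
                ○ open, literals {P=false, Q=false, R=true, T=true}.
              branch 1.2.1.2 (add \lnot R, P):
                ○ open, literals {P=true, Q=false, R=false, T=true}.
          branch 1.2.2 (add \lnot (T \leftrightarrow (T \lor \lnot P))):
            \lnot (T \leftrightarrow (T \lor \lnot P)): β-rule — branch into T, \lnot (T \lor \lnot P)  //  \lnot T, (T \lor \lnot P).
              branch 1.2.2.1 (add T, \lnot (T \lor \lnot P)):
                \lnot (T \lor \lnot P): α-rule — add \lnot T, \lnot \lnot P.
                × closes — contains both T and \lnot T.
              branch 1.2.2.2 (add \lnot T, (T \lor \lnot P)):
                × closes — contains both T and \lnot T.
  branch 2 (add (S \lor \lnot P)):
    (S \lor \lnot P): β-rule — branch into S  //  \lnot P.
      branch 2.1 (add S):
        ○ open, literals {S=true}.
      branch 2.2 (add \lnot P):
        ○ open, literals {P=false}.
5 branches closed, 6 open.
Each open branch fixes some atoms; the unmentioned ones are free. Counting distinct full assignments: branch {P=false, Q=false, R=true, T=true} (S) contributes 2 new; branch {P=false, T=false} (Q, R, S) contributes 8 new; branch {P=false, Q=false, R=true, T=true} (S) contributes 0 new; branch {P=true, Q=false, R=false, T=true} (S) contributes 2 new; branch {S=true} (P, Q, R, T) contributes 10 new; branch {P=false} (Q, R, S, T) contributes 3 new. Total: 25.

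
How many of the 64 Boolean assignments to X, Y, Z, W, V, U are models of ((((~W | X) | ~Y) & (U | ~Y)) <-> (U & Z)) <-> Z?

Initial set: {(((((~W | X) | ~Y) & (U | ~Y)) <-> (U & Z)) <-> Z)}.
(((((~W | X) | ~Y) & (U | ~Y)) <-> (U & Z)) <-> Z): β-rule — branch into ((((~W | X) | ~Y) & (U | ~Y)) <-> (U & Z)), Z  //  ~((((~W | X) | ~Y) & (U | ~Y)) <-> (U & Z)), ~Z.
  branch 1 (add ((((~W | X) | ~Y) & (U | ~Y)) <-> (U & Z)), Z):
    ((((~W | X) | ~Y) & (U | ~Y)) <-> (U & Z)): β-rule — branch into (((~W | X) | ~Y) & (U | ~Y)), (U & Z)  //  ~(((~W | X) | ~Y) & (U | ~Y)), ~(U & Z).
      branch 1.1 (add (((~W | X) | ~Y) & (U | ~Y)), (U & Z)):
        (((~W | X) | ~Y) & (U | ~Y)): α-rule — add ((~W | X) | ~Y), (U | ~Y).
        (U & Z): α-rule — add U, Z.
        ((~W | X) | ~Y): β-rule — branch into (~W | X)  //  ~Y.
          branch 1.1.1 (add (~W | X)):
            (U | ~Y): β-rule — branch into U  //  ~Y.
              branch 1.1.1.1 (add U):
                (~W | X): β-rule — branch into ~W  //  X.
                  branch 1.1.1.1.1 (add ~W):
                    ○ open, literals {U=1, W=0, Z=1}.
                  branch 1.1.1.1.2 (add X):
                    ○ open, literals {U=1, X=1, Z=1}.
              branch 1.1.1.2 (add ~Y):
                (~W | X): β-rule — branch into ~W  //  X.
                  branch 1.1.1.2.1 (add ~W):
                    ○ open, literals {U=1, W=0, Y=0, Z=1}.
                  branch 1.1.1.2.2 (add X):
                    ○ open, literals {U=1, X=1, Y=0, Z=1}.
          branch 1.1.2 (add ~Y):
            (U | ~Y): β-rule — branch into U  //  ~Y.
              branch 1.1.2.1 (add U):
                ○ open, literals {U=1, Y=0, Z=1}.
              branch 1.1.2.2 (add ~Y):
                ○ open, literals {U=1, Y=0, Z=1}.
      branch 1.2 (add ~(((~W | X) | ~Y) & (U | ~Y)), ~(U & Z)):
        ~(((~W | X) | ~Y) & (U | ~Y)): β-rule — branch into ~((~W | X) | ~Y)  //  ~(U | ~Y).
          branch 1.2.1 (add ~((~W | X) | ~Y)):
            ~((~W | X) | ~Y): α-rule — add ~(~W | X), ~~Y.
            ~(~W | X): α-rule — add ~~W, ~X.
            ~(U & Z): β-rule — branch into ~U  //  ~Z.
              branch 1.2.1.1 (add ~U):
                ○ open, literals {U=0, W=1, X=0, Y=1, Z=1}.
              branch 1.2.1.2 (add ~Z):
                × closes — contains both Z and ~Z.
          branch 1.2.2 (add ~(U | ~Y)):
            ~(U | ~Y): α-rule — add ~U, ~~Y.
            ~(U & Z): β-rule — branch into ~U  //  ~Z.
              branch 1.2.2.1 (add ~U):
                ○ open, literals {U=0, Y=1, Z=1}.
              branch 1.2.2.2 (add ~Z):
                × closes — contains both Z and ~Z.
  branch 2 (add ~((((~W | X) | ~Y) & (U | ~Y)) <-> (U & Z)), ~Z):
    ~((((~W | X) | ~Y) & (U | ~Y)) <-> (U & Z)): β-rule — branch into (((~W | X) | ~Y) & (U | ~Y)), ~(U & Z)  //  ~(((~W | X) | ~Y) & (U | ~Y)), (U & Z).
      branch 2.1 (add (((~W | X) | ~Y) & (U | ~Y)), ~(U & Z)):
        (((~W | X) | ~Y) & (U | ~Y)): α-rule — add ((~W | X) | ~Y), (U | ~Y).
        ~(U & Z): β-rule — branch into ~U  //  ~Z.
          branch 2.1.1 (add ~U):
            ((~W | X) | ~Y): β-rule — branch into (~W | X)  //  ~Y.
              branch 2.1.1.1 (add (~W | X)):
                (U | ~Y): β-rule — branch into U  //  ~Y.
                  branch 2.1.1.1.1 (add U):
                    × closes — contains both U and ~U.
                  branch 2.1.1.1.2 (add ~Y):
                    (~W | X): β-rule — branch into ~W  //  X.
                      branch 2.1.1.1.2.1 (add ~W):
                        ○ open, literals {U=0, W=0, Y=0, Z=0}.
                      branch 2.1.1.1.2.2 (add X):
                        ○ open, literals {U=0, X=1, Y=0, Z=0}.
              branch 2.1.1.2 (add ~Y):
                (U | ~Y): β-rule — branch into U  //  ~Y.
                  branch 2.1.1.2.1 (add U):
                    × closes — contains both U and ~U.
                  branch 2.1.1.2.2 (add ~Y):
                    ○ open, literals {U=0, Y=0, Z=0}.
          branch 2.1.2 (add ~Z):
            ((~W | X) | ~Y): β-rule — branch into (~W | X)  //  ~Y.
              branch 2.1.2.1 (add (~W | X)):
                (U | ~Y): β-rule — branch into U  //  ~Y.
                  branch 2.1.2.1.1 (add U):
                    (~W | X): β-rule — branch into ~W  //  X.
                      branch 2.1.2.1.1.1 (add ~W):
                        ○ open, literals {U=1, W=0, Z=0}.
                      branch 2.1.2.1.1.2 (add X):
                        ○ open, literals {U=1, X=1, Z=0}.
                  branch 2.1.2.1.2 (add ~Y):
                    (~W | X): β-rule — branch into ~W  //  X.
                      branch 2.1.2.1.2.1 (add ~W):
                        ○ open, literals {W=0, Y=0, Z=0}.
                      branch 2.1.2.1.2.2 (add X):
                        ○ open, literals {X=1, Y=0, Z=0}.
              branch 2.1.2.2 (add ~Y):
                (U | ~Y): β-rule — branch into U  //  ~Y.
                  branch 2.1.2.2.1 (add U):
                    ○ open, literals {U=1, Y=0, Z=0}.
                  branch 2.1.2.2.2 (add ~Y):
                    ○ open, literals {Y=0, Z=0}.
      branch 2.2 (add ~(((~W | X) | ~Y) & (U | ~Y)), (U & Z)):
        (U & Z): α-rule — add U, Z.
        × closes — contains both Z and ~Z.
5 branches closed, 17 open.
Each open branch fixes some atoms; the unmentioned ones are free. Counting distinct full assignments: branch {U=1, W=0, Z=1} (X, Y, V) contributes 8 new; branch {U=1, X=1, Z=1} (Y, W, V) contributes 4 new; branch {U=1, W=0, Y=0, Z=1} (X, V) contributes 0 new; branch {U=1, X=1, Y=0, Z=1} (W, V) contributes 0 new; branch {U=1, Y=0, Z=1} (X, W, V) contributes 2 new; branch {U=1, Y=0, Z=1} (X, W, V) contributes 0 new; branch {U=0, W=1, X=0, Y=1, Z=1} (V) contributes 2 new; branch {U=0, Y=1, Z=1} (X, W, V) contributes 6 new; branch {U=0, W=0, Y=0, Z=0} (X, V) contributes 4 new; branch {U=0, X=1, Y=0, Z=0} (W, V) contributes 2 new; branch {U=0, Y=0, Z=0} (X, W, V) contributes 2 new; branch {U=1, W=0, Z=0} (X, Y, V) contributes 8 new; branch {U=1, X=1, Z=0} (Y, W, V) contributes 4 new; branch {W=0, Y=0, Z=0} (X, V, U) contributes 0 new; branch {X=1, Y=0, Z=0} (W, V, U) contributes 0 new; branch {U=1, Y=0, Z=0} (X, W, V) contributes 2 new; branch {Y=0, Z=0} (X, W, V, U) contributes 0 new. Total: 44.

44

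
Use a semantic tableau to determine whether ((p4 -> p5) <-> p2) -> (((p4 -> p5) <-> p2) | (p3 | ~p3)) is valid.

Valid

Assume the negation and expand:
Initial set: {~(((p4 -> p5) <-> p2) -> (((p4 -> p5) <-> p2) | (p3 | ~p3)))}.
~(((p4 -> p5) <-> p2) -> (((p4 -> p5) <-> p2) | (p3 | ~p3))): α-rule — add ((p4 -> p5) <-> p2), ~(((p4 -> p5) <-> p2) | (p3 | ~p3)).
~(((p4 -> p5) <-> p2) | (p3 | ~p3)): α-rule — add ~((p4 -> p5) <-> p2), ~(p3 | ~p3).
~(p3 | ~p3): α-rule — add ~p3, ~~p3.
× closes — contains both p3 and ~p3.
All 1 branch closes.
Every branch closed, so the negation is unsatisfiable and the formula is valid.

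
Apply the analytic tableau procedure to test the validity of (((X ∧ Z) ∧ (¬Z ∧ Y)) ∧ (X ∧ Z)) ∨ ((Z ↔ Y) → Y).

Not valid

Assume the negation and expand:
Initial set: {F ((((X ∧ Z) ∧ (¬Z ∧ Y)) ∧ (X ∧ Z)) ∨ ((Z ↔ Y) → Y))}.
F ((((X ∧ Z) ∧ (¬Z ∧ Y)) ∧ (X ∧ Z)) ∨ ((Z ↔ Y) → Y)): α-rule — add F (((X ∧ Z) ∧ (¬Z ∧ Y)) ∧ (X ∧ Z)), F ((Z ↔ Y) → Y).
F ((Z ↔ Y) → Y): α-rule — add T (Z ↔ Y), F Y.
F (((X ∧ Z) ∧ (¬Z ∧ Y)) ∧ (X ∧ Z)): β-rule — branch into F ((X ∧ Z) ∧ (¬Z ∧ Y))  //  F (X ∧ Z).
  branch 1 (add F ((X ∧ Z) ∧ (¬Z ∧ Y))):
    T (Z ↔ Y): β-rule — branch into T Z, T Y  //  F Z, F Y.
      branch 1.1 (add T Z, T Y):
        × closes — contains both Y and ¬Y.
      branch 1.2 (add F Z, F Y):
        F ((X ∧ Z) ∧ (¬Z ∧ Y)): β-rule — branch into F (X ∧ Z)  //  F (¬Z ∧ Y).
          branch 1.2.1 (add F (X ∧ Z)):
            F (X ∧ Z): β-rule — branch into F X  //  F Z.
              branch 1.2.1.1 (add F X):
                ○ open, literals {X=0, Y=0, Z=0}.
              branch 1.2.1.2 (add F Z):
                ○ open, literals {Y=0, Z=0}.
          branch 1.2.2 (add F (¬Z ∧ Y)):
            F (¬Z ∧ Y): β-rule — branch into F ¬Z  //  F Y.
              branch 1.2.2.1 (add F ¬Z):
                × closes — contains both Z and ¬Z.
              branch 1.2.2.2 (add F Y):
                ○ open, literals {Y=0, Z=0}.
  branch 2 (add F (X ∧ Z)):
    T (Z ↔ Y): β-rule — branch into T Z, T Y  //  F Z, F Y.
      branch 2.1 (add T Z, T Y):
        × closes — contains both Y and ¬Y.
      branch 2.2 (add F Z, F Y):
        F (X ∧ Z): β-rule — branch into F X  //  F Z.
          branch 2.2.1 (add F X):
            ○ open, literals {X=0, Y=0, Z=0}.
          branch 2.2.2 (add F Z):
            ○ open, literals {Y=0, Z=0}.
3 branches closed, 5 open.
An open branch gives a countermodel: X=0, Y=0, Z=0 (unmentioned atoms arbitrary); under it the original formula is false.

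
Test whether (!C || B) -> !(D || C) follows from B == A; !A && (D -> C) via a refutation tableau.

Yes

Initial set: {(B == A); (!A && (D -> C)); !((!C || B) -> !(D || C))}.
(!A && (D -> C)): α-rule — add !A, (D -> C).
!((!C || B) -> !(D || C)): α-rule — add (!C || B), !!(D || C).
(B == A): β-rule — branch into B, A  //  !B, !A.
  branch 1 (add B, A):
    × closes — contains both A and !A.
  branch 2 (add !B, !A):
    (D -> C): β-rule — branch into !D  //  C.
      branch 2.1 (add !D):
        (!C || B): β-rule — branch into !C  //  B.
          branch 2.1.1 (add !C):
            !!(D || C): β-rule — branch into D  //  C.
              branch 2.1.1.1 (add D):
                × closes — contains both D and !D.
              branch 2.1.1.2 (add C):
                × closes — contains both C and !C.
          branch 2.1.2 (add B):
            × closes — contains both B and !B.
      branch 2.2 (add C):
        (!C || B): β-rule — branch into !C  //  B.
          branch 2.2.1 (add !C):
            × closes — contains both C and !C.
          branch 2.2.2 (add B):
            × closes — contains both B and !B.
All 6 branches close.
Every branch closed, so the premises entail the conclusion.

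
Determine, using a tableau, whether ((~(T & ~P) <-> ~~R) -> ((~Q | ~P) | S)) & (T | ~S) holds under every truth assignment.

Assume the negation and expand:
Initial set: {F (((~(T & ~P) <-> ~~R) -> ((~Q | ~P) | S)) & (T | ~S))}.
F (((~(T & ~P) <-> ~~R) -> ((~Q | ~P) | S)) & (T | ~S)): β-rule — branch into F ((~(T & ~P) <-> ~~R) -> ((~Q | ~P) | S))  //  F (T | ~S).
  branch 1 (add F ((~(T & ~P) <-> ~~R) -> ((~Q | ~P) | S))):
    F ((~(T & ~P) <-> ~~R) -> ((~Q | ~P) | S)): α-rule — add T (~(T & ~P) <-> ~~R), F ((~Q | ~P) | S).
    F ((~Q | ~P) | S): α-rule — add F (~Q | ~P), F S.
    F (~Q | ~P): α-rule — add F ~Q, F ~P.
    T (~(T & ~P) <-> ~~R): β-rule — branch into T ~(T & ~P), T ~~R  //  F ~(T & ~P), F ~~R.
      branch 1.1 (add T ~(T & ~P), T ~~R):
        T ~~R: drop double negation, giving T R.
        T ~(T & ~P): β-rule — branch into F T  //  F ~P.
          branch 1.1.1 (add F T):
            ○ open, literals {P=T, Q=T, R=T, S=F, T=F}.
          branch 1.1.2 (add F ~P):
            ○ open, literals {P=T, Q=T, R=T, S=F}.
      branch 1.2 (add F ~(T & ~P), F ~~R):
        F ~(T & ~P): α-rule — add T T, T ~P.
        × closes — contains both P and ~P.
  branch 2 (add F (T | ~S)):
    F (T | ~S): α-rule — add F T, F ~S.
    ○ open, literals {S=T, T=F}.
1 branch closed, 3 open.
An open branch gives a countermodel: P=T, Q=T, R=T, S=F, T=F (unmentioned atoms arbitrary); under it the original formula is false.

Not valid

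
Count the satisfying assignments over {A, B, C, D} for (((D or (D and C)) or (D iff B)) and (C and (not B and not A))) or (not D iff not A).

Initial set: {((((D or (D and C)) or (D iff B)) and (C and (not B and not A))) or (not D iff not A))}.
((((D or (D and C)) or (D iff B)) and (C and (not B and not A))) or (not D iff not A)): β-rule — branch into (((D or (D and C)) or (D iff B)) and (C and (not B and not A)))  //  (not D iff not A).
  branch 1 (add (((D or (D and C)) or (D iff B)) and (C and (not B and not A)))):
    (((D or (D and C)) or (D iff B)) and (C and (not B and not A))): α-rule — add ((D or (D and C)) or (D iff B)), (C and (not B and not A)).
    (C and (not B and not A)): α-rule — add C, (not B and not A).
    (not B and not A): α-rule — add not B, not A.
    ((D or (D and C)) or (D iff B)): β-rule — branch into (D or (D and C))  //  (D iff B).
      branch 1.1 (add (D or (D and C))):
        (D or (D and C)): β-rule — branch into D  //  (D and C).
          branch 1.1.1 (add D):
            ○ open, literals {A=F, B=F, C=T, D=T}.
          branch 1.1.2 (add (D and C)):
            (D and C): α-rule — add D, C.
            ○ open, literals {A=F, B=F, C=T, D=T}.
      branch 1.2 (add (D iff B)):
        (D iff B): β-rule — branch into D, B  //  not D, not B.
          branch 1.2.1 (add D, B):
            × closes — contains both B and not B.
          branch 1.2.2 (add not D, not B):
            ○ open, literals {A=F, B=F, C=T, D=F}.
  branch 2 (add (not D iff not A)):
    (not D iff not A): β-rule — branch into not D, not A  //  not not D, not not A.
      branch 2.1 (add not D, not A):
        ○ open, literals {A=F, D=F}.
      branch 2.2 (add not not D, not not A):
        ○ open, literals {A=T, D=T}.
1 branch closed, 5 open.
Each open branch fixes some atoms; the unmentioned ones are free. Counting distinct full assignments: branch {A=F, B=F, C=T, D=T} (none free) contributes 1 new; branch {A=F, B=F, C=T, D=T} (none free) contributes 0 new; branch {A=F, B=F, C=T, D=F} (none free) contributes 1 new; branch {A=F, D=F} (B, C) contributes 3 new; branch {A=T, D=T} (B, C) contributes 4 new. Total: 9.

9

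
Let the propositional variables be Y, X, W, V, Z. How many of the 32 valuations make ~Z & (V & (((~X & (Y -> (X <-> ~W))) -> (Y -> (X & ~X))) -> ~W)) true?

Initial set: {(~Z & (V & (((~X & (Y -> (X <-> ~W))) -> (Y -> (X & ~X))) -> ~W)))}.
(~Z & (V & (((~X & (Y -> (X <-> ~W))) -> (Y -> (X & ~X))) -> ~W))): α-rule — add ~Z, (V & (((~X & (Y -> (X <-> ~W))) -> (Y -> (X & ~X))) -> ~W)).
(V & (((~X & (Y -> (X <-> ~W))) -> (Y -> (X & ~X))) -> ~W)): α-rule — add V, (((~X & (Y -> (X <-> ~W))) -> (Y -> (X & ~X))) -> ~W).
(((~X & (Y -> (X <-> ~W))) -> (Y -> (X & ~X))) -> ~W): β-rule — branch into ~((~X & (Y -> (X <-> ~W))) -> (Y -> (X & ~X)))  //  ~W.
  branch 1 (add ~((~X & (Y -> (X <-> ~W))) -> (Y -> (X & ~X)))):
    ~((~X & (Y -> (X <-> ~W))) -> (Y -> (X & ~X))): α-rule — add (~X & (Y -> (X <-> ~W))), ~(Y -> (X & ~X)).
    (~X & (Y -> (X <-> ~W))): α-rule — add ~X, (Y -> (X <-> ~W)).
    ~(Y -> (X & ~X)): α-rule — add Y, ~(X & ~X).
    (Y -> (X <-> ~W)): β-rule — branch into ~Y  //  (X <-> ~W).
      branch 1.1 (add ~Y):
        × closes — contains both Y and ~Y.
      branch 1.2 (add (X <-> ~W)):
        ~(X & ~X): β-rule — branch into ~X  //  ~~X.
          branch 1.2.1 (add ~X):
            (X <-> ~W): β-rule — branch into X, ~W  //  ~X, ~~W.
              branch 1.2.1.1 (add X, ~W):
                × closes — contains both X and ~X.
              branch 1.2.1.2 (add ~X, ~~W):
                ○ open, literals {V=1, W=1, X=0, Y=1, Z=0}.
          branch 1.2.2 (add ~~X):
            × closes — contains both X and ~X.
  branch 2 (add ~W):
    ○ open, literals {V=1, W=0, Z=0}.
3 branches closed, 2 open.
Each open branch fixes some atoms; the unmentioned ones are free. Counting distinct full assignments: branch {V=1, W=1, X=0, Y=1, Z=0} (none free) contributes 1 new; branch {V=1, W=0, Z=0} (Y, X) contributes 4 new. Total: 5.

5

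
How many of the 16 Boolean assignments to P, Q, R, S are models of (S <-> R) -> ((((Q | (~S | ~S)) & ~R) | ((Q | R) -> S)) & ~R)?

Initial set: {((S <-> R) -> ((((Q | (~S | ~S)) & ~R) | ((Q | R) -> S)) & ~R))}.
((S <-> R) -> ((((Q | (~S | ~S)) & ~R) | ((Q | R) -> S)) & ~R)): β-rule — branch into ~(S <-> R)  //  ((((Q | (~S | ~S)) & ~R) | ((Q | R) -> S)) & ~R).
  branch 1 (add ~(S <-> R)):
    ~(S <-> R): β-rule — branch into S, ~R  //  ~S, R.
      branch 1.1 (add S, ~R):
        ○ open, literals {R=false, S=true}.
      branch 1.2 (add ~S, R):
        ○ open, literals {R=true, S=false}.
  branch 2 (add ((((Q | (~S | ~S)) & ~R) | ((Q | R) -> S)) & ~R)):
    ((((Q | (~S | ~S)) & ~R) | ((Q | R) -> S)) & ~R): α-rule — add (((Q | (~S | ~S)) & ~R) | ((Q | R) -> S)), ~R.
    (((Q | (~S | ~S)) & ~R) | ((Q | R) -> S)): β-rule — branch into ((Q | (~S | ~S)) & ~R)  //  ((Q | R) -> S).
      branch 2.1 (add ((Q | (~S | ~S)) & ~R)):
        ((Q | (~S | ~S)) & ~R): α-rule — add (Q | (~S | ~S)), ~R.
        (Q | (~S | ~S)): β-rule — branch into Q  //  (~S | ~S).
          branch 2.1.1 (add Q):
            ○ open, literals {Q=true, R=false}.
          branch 2.1.2 (add (~S | ~S)):
            (~S | ~S): β-rule — branch into ~S  //  ~S.
              branch 2.1.2.1 (add ~S):
                ○ open, literals {R=false, S=false}.
              branch 2.1.2.2 (add ~S):
                ○ open, literals {R=false, S=false}.
      branch 2.2 (add ((Q | R) -> S)):
        ((Q | R) -> S): β-rule — branch into ~(Q | R)  //  S.
          branch 2.2.1 (add ~(Q | R)):
            ~(Q | R): α-rule — add ~Q, ~R.
            ○ open, literals {Q=false, R=false}.
          branch 2.2.2 (add S):
            ○ open, literals {R=false, S=true}.
0 branches closed, 7 open.
Each open branch fixes some atoms; the unmentioned ones are free. Counting distinct full assignments: branch {R=false, S=true} (P, Q) contributes 4 new; branch {R=true, S=false} (P, Q) contributes 4 new; branch {Q=true, R=false} (P, S) contributes 2 new; branch {R=false, S=false} (P, Q) contributes 2 new; branch {R=false, S=false} (P, Q) contributes 0 new; branch {Q=false, R=false} (P, S) contributes 0 new; branch {R=false, S=true} (P, Q) contributes 0 new. Total: 12.

12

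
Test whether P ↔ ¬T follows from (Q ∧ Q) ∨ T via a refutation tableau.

Initial set: {T ((Q ∧ Q) ∨ T); F (P ↔ ¬T)}.
T ((Q ∧ Q) ∨ T): β-rule — branch into T (Q ∧ Q)  //  T T.
  branch 1 (add T (Q ∧ Q)):
    T (Q ∧ Q): α-rule — add T Q, T Q.
    F (P ↔ ¬T): β-rule — branch into T P, F ¬T  //  F P, T ¬T.
      branch 1.1 (add T P, F ¬T):
        ○ open, literals {P=T, Q=T, T=T}.
      branch 1.2 (add F P, T ¬T):
        ○ open, literals {P=F, Q=T, T=F}.
  branch 2 (add T T):
    F (P ↔ ¬T): β-rule — branch into T P, F ¬T  //  F P, T ¬T.
      branch 2.1 (add T P, F ¬T):
        ○ open, literals {P=T, T=T}.
      branch 2.2 (add F P, T ¬T):
        × closes — contains both T and ¬T.
1 branch closed, 3 open.
An open branch gives a countermodel: P=T, Q=T, T=T (unmentioned atoms arbitrary); the premises hold there but the conclusion fails.

No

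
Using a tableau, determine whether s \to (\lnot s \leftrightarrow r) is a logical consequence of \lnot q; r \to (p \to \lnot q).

Initial set: {\lnot q; (r \to (p \to \lnot q)); \lnot (s \to (\lnot s \leftrightarrow r))}.
\lnot (s \to (\lnot s \leftrightarrow r)): α-rule — add s, \lnot (\lnot s \leftrightarrow r).
(r \to (p \to \lnot q)): β-rule — branch into \lnot r  //  (p \to \lnot q).
  branch 1 (add \lnot r):
    \lnot (\lnot s \leftrightarrow r): β-rule — branch into \lnot s, \lnot r  //  \lnot \lnot s, r.
      branch 1.1 (add \lnot s, \lnot r):
        × closes — contains both s and \lnot s.
      branch 1.2 (add \lnot \lnot s, r):
        × closes — contains both r and \lnot r.
  branch 2 (add (p \to \lnot q)):
    \lnot (\lnot s \leftrightarrow r): β-rule — branch into \lnot s, \lnot r  //  \lnot \lnot s, r.
      branch 2.1 (add \lnot s, \lnot r):
        × closes — contains both s and \lnot s.
      branch 2.2 (add \lnot \lnot s, r):
        (p \to \lnot q): β-rule — branch into \lnot p  //  \lnot q.
          branch 2.2.1 (add \lnot p):
            ○ open, literals {p=false, q=false, r=true, s=true}.
          branch 2.2.2 (add \lnot q):
            ○ open, literals {q=false, r=true, s=true}.
3 branches closed, 2 open.
An open branch gives a countermodel: p=false, q=false, r=true, s=true (unmentioned atoms arbitrary); the premises hold there but the conclusion fails.

No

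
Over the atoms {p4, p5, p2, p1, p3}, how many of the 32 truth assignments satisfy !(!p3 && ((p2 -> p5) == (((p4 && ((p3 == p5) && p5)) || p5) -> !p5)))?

Initial set: {!(!p3 && ((p2 -> p5) == (((p4 && ((p3 == p5) && p5)) || p5) -> !p5)))}.
!(!p3 && ((p2 -> p5) == (((p4 && ((p3 == p5) && p5)) || p5) -> !p5))): β-rule — branch into !!p3  //  !((p2 -> p5) == (((p4 && ((p3 == p5) && p5)) || p5) -> !p5)).
  branch 1 (add !!p3):
    ○ open, literals {p3=true}.
  branch 2 (add !((p2 -> p5) == (((p4 && ((p3 == p5) && p5)) || p5) -> !p5))):
    !((p2 -> p5) == (((p4 && ((p3 == p5) && p5)) || p5) -> !p5)): β-rule — branch into (p2 -> p5), !(((p4 && ((p3 == p5) && p5)) || p5) -> !p5)  //  !(p2 -> p5), (((p4 && ((p3 == p5) && p5)) || p5) -> !p5).
      branch 2.1 (add (p2 -> p5), !(((p4 && ((p3 == p5) && p5)) || p5) -> !p5)):
        !(((p4 && ((p3 == p5) && p5)) || p5) -> !p5): α-rule — add ((p4 && ((p3 == p5) && p5)) || p5), !!p5.
        (p2 -> p5): β-rule — branch into !p2  //  p5.
          branch 2.1.1 (add !p2):
            ((p4 && ((p3 == p5) && p5)) || p5): β-rule — branch into (p4 && ((p3 == p5) && p5))  //  p5.
              branch 2.1.1.1 (add (p4 && ((p3 == p5) && p5))):
                (p4 && ((p3 == p5) && p5)): α-rule — add p4, ((p3 == p5) && p5).
                ((p3 == p5) && p5): α-rule — add (p3 == p5), p5.
                (p3 == p5): β-rule — branch into p3, p5  //  !p3, !p5.
                  branch 2.1.1.1.1 (add p3, p5):
                    ○ open, literals {p2=false, p3=true, p4=true, p5=true}.
                  branch 2.1.1.1.2 (add !p3, !p5):
                    × closes — contains both p5 and !p5.
              branch 2.1.1.2 (add p5):
                ○ open, literals {p2=false, p5=true}.
          branch 2.1.2 (add p5):
            ((p4 && ((p3 == p5) && p5)) || p5): β-rule — branch into (p4 && ((p3 == p5) && p5))  //  p5.
              branch 2.1.2.1 (add (p4 && ((p3 == p5) && p5))):
                (p4 && ((p3 == p5) && p5)): α-rule — add p4, ((p3 == p5) && p5).
                ((p3 == p5) && p5): α-rule — add (p3 == p5), p5.
                (p3 == p5): β-rule — branch into p3, p5  //  !p3, !p5.
                  branch 2.1.2.1.1 (add p3, p5):
                    ○ open, literals {p3=true, p4=true, p5=true}.
                  branch 2.1.2.1.2 (add !p3, !p5):
                    × closes — contains both p5 and !p5.
              branch 2.1.2.2 (add p5):
                ○ open, literals {p5=true}.
      branch 2.2 (add !(p2 -> p5), (((p4 && ((p3 == p5) && p5)) || p5) -> !p5)):
        !(p2 -> p5): α-rule — add p2, !p5.
        (((p4 && ((p3 == p5) && p5)) || p5) -> !p5): β-rule — branch into !((p4 && ((p3 == p5) && p5)) || p5)  //  !p5.
          branch 2.2.1 (add !((p4 && ((p3 == p5) && p5)) || p5)):
            !((p4 && ((p3 == p5) && p5)) || p5): α-rule — add !(p4 && ((p3 == p5) && p5)), !p5.
            !(p4 && ((p3 == p5) && p5)): β-rule — branch into !p4  //  !((p3 == p5) && p5).
              branch 2.2.1.1 (add !p4):
                ○ open, literals {p2=true, p4=false, p5=false}.
              branch 2.2.1.2 (add !((p3 == p5) && p5)):
                !((p3 == p5) && p5): β-rule — branch into !(p3 == p5)  //  !p5.
                  branch 2.2.1.2.1 (add !(p3 == p5)):
                    !(p3 == p5): β-rule — branch into p3, !p5  //  !p3, p5.
                      branch 2.2.1.2.1.1 (add p3, !p5):
                        ○ open, literals {p2=true, p3=true, p5=false}.
                      branch 2.2.1.2.1.2 (add !p3, p5):
                        × closes — contains both p5 and !p5.
                  branch 2.2.1.2.2 (add !p5):
                    ○ open, literals {p2=true, p5=false}.
          branch 2.2.2 (add !p5):
            ○ open, literals {p2=true, p5=false}.
3 branches closed, 9 open.
Each open branch fixes some atoms; the unmentioned ones are free. Counting distinct full assignments: branch {p3=true} (p4, p5, p2, p1) contributes 16 new; branch {p2=false, p3=true, p4=true, p5=true} (p1) contributes 0 new; branch {p2=false, p5=true} (p4, p1, p3) contributes 4 new; branch {p3=true, p4=true, p5=true} (p2, p1) contributes 0 new; branch {p5=true} (p4, p2, p1, p3) contributes 4 new; branch {p2=true, p4=false, p5=false} (p1, p3) contributes 2 new; branch {p2=true, p3=true, p5=false} (p4, p1) contributes 0 new; branch {p2=true, p5=false} (p4, p1, p3) contributes 2 new; branch {p2=true, p5=false} (p4, p1, p3) contributes 0 new. Total: 28.

28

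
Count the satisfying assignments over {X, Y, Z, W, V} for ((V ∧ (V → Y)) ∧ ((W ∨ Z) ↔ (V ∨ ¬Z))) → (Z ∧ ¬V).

Initial set: {T (((V ∧ (V → Y)) ∧ ((W ∨ Z) ↔ (V ∨ ¬Z))) → (Z ∧ ¬V))}.
T (((V ∧ (V → Y)) ∧ ((W ∨ Z) ↔ (V ∨ ¬Z))) → (Z ∧ ¬V)): β-rule — branch into F ((V ∧ (V → Y)) ∧ ((W ∨ Z) ↔ (V ∨ ¬Z)))  //  T (Z ∧ ¬V).
  branch 1 (add F ((V ∧ (V → Y)) ∧ ((W ∨ Z) ↔ (V ∨ ¬Z)))):
    F ((V ∧ (V → Y)) ∧ ((W ∨ Z) ↔ (V ∨ ¬Z))): β-rule — branch into F (V ∧ (V → Y))  //  F ((W ∨ Z) ↔ (V ∨ ¬Z)).
      branch 1.1 (add F (V ∧ (V → Y))):
        F (V ∧ (V → Y)): β-rule — branch into F V  //  F (V → Y).
          branch 1.1.1 (add F V):
            ○ open, literals {V=false}.
          branch 1.1.2 (add F (V → Y)):
            F (V → Y): α-rule — add T V, F Y.
            ○ open, literals {V=true, Y=false}.
      branch 1.2 (add F ((W ∨ Z) ↔ (V ∨ ¬Z))):
        F ((W ∨ Z) ↔ (V ∨ ¬Z)): β-rule — branch into T (W ∨ Z), F (V ∨ ¬Z)  //  F (W ∨ Z), T (V ∨ ¬Z).
          branch 1.2.1 (add T (W ∨ Z), F (V ∨ ¬Z)):
            F (V ∨ ¬Z): α-rule — add F V, F ¬Z.
            T (W ∨ Z): β-rule — branch into T W  //  T Z.
              branch 1.2.1.1 (add T W):
                ○ open, literals {V=false, W=true, Z=true}.
              branch 1.2.1.2 (add T Z):
                ○ open, literals {V=false, Z=true}.
          branch 1.2.2 (add F (W ∨ Z), T (V ∨ ¬Z)):
            F (W ∨ Z): α-rule — add F W, F Z.
            T (V ∨ ¬Z): β-rule — branch into T V  //  T ¬Z.
              branch 1.2.2.1 (add T V):
                ○ open, literals {V=true, W=false, Z=false}.
              branch 1.2.2.2 (add T ¬Z):
                ○ open, literals {W=false, Z=false}.
  branch 2 (add T (Z ∧ ¬V)):
    T (Z ∧ ¬V): α-rule — add T Z, T ¬V.
    ○ open, literals {V=false, Z=true}.
0 branches closed, 7 open.
Each open branch fixes some atoms; the unmentioned ones are free. Counting distinct full assignments: branch {V=false} (X, Y, Z, W) contributes 16 new; branch {V=true, Y=false} (X, Z, W) contributes 8 new; branch {V=false, W=true, Z=true} (X, Y) contributes 0 new; branch {V=false, Z=true} (X, Y, W) contributes 0 new; branch {V=true, W=false, Z=false} (X, Y) contributes 2 new; branch {W=false, Z=false} (X, Y, V) contributes 0 new; branch {V=false, Z=true} (X, Y, W) contributes 0 new. Total: 26.

26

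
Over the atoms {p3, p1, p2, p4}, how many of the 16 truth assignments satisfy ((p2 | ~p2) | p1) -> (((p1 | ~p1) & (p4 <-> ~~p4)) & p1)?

Initial set: {(((p2 | ~p2) | p1) -> (((p1 | ~p1) & (p4 <-> ~~p4)) & p1))}.
(((p2 | ~p2) | p1) -> (((p1 | ~p1) & (p4 <-> ~~p4)) & p1)): β-rule — branch into ~((p2 | ~p2) | p1)  //  (((p1 | ~p1) & (p4 <-> ~~p4)) & p1).
  branch 1 (add ~((p2 | ~p2) | p1)):
    ~((p2 | ~p2) | p1): α-rule — add ~(p2 | ~p2), ~p1.
    ~(p2 | ~p2): α-rule — add ~p2, ~~p2.
    × closes — contains both p2 and ~p2.
  branch 2 (add (((p1 | ~p1) & (p4 <-> ~~p4)) & p1)):
    (((p1 | ~p1) & (p4 <-> ~~p4)) & p1): α-rule — add ((p1 | ~p1) & (p4 <-> ~~p4)), p1.
    ((p1 | ~p1) & (p4 <-> ~~p4)): α-rule — add (p1 | ~p1), (p4 <-> ~~p4).
    (p1 | ~p1): β-rule — branch into p1  //  ~p1.
      branch 2.1 (add p1):
        (p4 <-> ~~p4): β-rule — branch into p4, ~~p4  //  ~p4, ~~~p4.
          branch 2.1.1 (add p4, ~~p4):
            ~~p4: drop double negation, giving p4.
            ○ open, literals {p1=T, p4=T}.
          branch 2.1.2 (add ~p4, ~~~p4):
            ~~~p4: drop double negation, giving ~p4.
            ○ open, literals {p1=T, p4=F}.
      branch 2.2 (add ~p1):
        × closes — contains both p1 and ~p1.
2 branches closed, 2 open.
Each open branch fixes some atoms; the unmentioned ones are free. Counting distinct full assignments: branch {p1=T, p4=T} (p3, p2) contributes 4 new; branch {p1=T, p4=F} (p3, p2) contributes 4 new. Total: 8.

8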